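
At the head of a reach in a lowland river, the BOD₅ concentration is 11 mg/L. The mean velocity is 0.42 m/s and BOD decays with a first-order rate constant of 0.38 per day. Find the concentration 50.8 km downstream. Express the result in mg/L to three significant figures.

Travel time t = 50.8 km / 0.42 m/s = 5.08e+04/0.42 = 1.21e+05 s = 1.4 d.
First-order decay: C = 11·exp(−0.38·1.4) = 11·0.5874 = 6.462 mg/L.

6.46 mg/L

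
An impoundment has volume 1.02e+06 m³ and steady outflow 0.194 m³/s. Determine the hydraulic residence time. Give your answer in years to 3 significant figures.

Q = 0.194 m³/s × 3.156e+07 s/yr = 6.122e+06 m³/yr.
Hydraulic residence time τ = V/Q = 1.02e+06/6.122e+06 = 0.1666 yr.

0.167 yr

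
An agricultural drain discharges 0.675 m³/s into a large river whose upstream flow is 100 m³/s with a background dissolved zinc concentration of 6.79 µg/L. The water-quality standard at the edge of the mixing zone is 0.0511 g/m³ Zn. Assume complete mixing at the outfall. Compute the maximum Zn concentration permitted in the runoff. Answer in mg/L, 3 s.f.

6.62 mg/L

6.79 µg/L = 0.00679 mg/L.
Mass balance: 0.0511·100.7 = 0.675·Cₑ + 100·0.00679.
Cₑ = (5.144 − 0.679) / 0.675 = 6.616 mg/L.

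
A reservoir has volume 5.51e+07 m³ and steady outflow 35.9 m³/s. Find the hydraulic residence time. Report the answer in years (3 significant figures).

0.0486 yr

Q = 35.9 m³/s × 3.156e+07 s/yr = 1.133e+09 m³/yr.
Hydraulic residence time τ = V/Q = 5.51e+07/1.133e+09 = 0.04864 yr.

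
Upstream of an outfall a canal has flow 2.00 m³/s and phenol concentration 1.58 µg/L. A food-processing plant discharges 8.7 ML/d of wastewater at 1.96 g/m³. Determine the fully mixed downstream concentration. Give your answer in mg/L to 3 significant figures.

0.0955 mg/L

8.7 ML/d = 0.1007 m³/s.
1.58 µg/L = 0.00158 mg/L.
Conservation of mass across the mixing zone: C = (0.1007·1.96 + 2·0.00158) / (0.1007 + 2) = 0.2005/2.101 = 0.09545 mg/L.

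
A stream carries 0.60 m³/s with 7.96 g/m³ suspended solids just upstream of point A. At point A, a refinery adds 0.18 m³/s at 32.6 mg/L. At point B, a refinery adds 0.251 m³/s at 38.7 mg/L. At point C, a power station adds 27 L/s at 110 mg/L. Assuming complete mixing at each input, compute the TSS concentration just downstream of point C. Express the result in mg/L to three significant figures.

After input A: C = (0.6·7.96 + 0.18·32.6) / 0.78 = 13.65 mg/L.
After input B: C = (0.78·13.65 + 0.251·38.7) / 1.031 = 19.75 mg/L.
27 L/s = 0.027 m³/s.
After input C: C = (1.031·19.75 + 0.027·110) / 1.058 = 22.05 mg/L.

22.0 mg/L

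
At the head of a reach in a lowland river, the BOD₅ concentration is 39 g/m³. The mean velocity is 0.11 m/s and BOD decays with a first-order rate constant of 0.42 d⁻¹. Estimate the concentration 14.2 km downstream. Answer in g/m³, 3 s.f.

Travel time t = 14.2 km / 0.11 m/s = 1.42e+04/0.11 = 1.291e+05 s = 1.494 d.
First-order decay: C = 39·exp(−0.42·1.494) = 39·0.5339 = 20.82 g/m³.

20.8 g/m³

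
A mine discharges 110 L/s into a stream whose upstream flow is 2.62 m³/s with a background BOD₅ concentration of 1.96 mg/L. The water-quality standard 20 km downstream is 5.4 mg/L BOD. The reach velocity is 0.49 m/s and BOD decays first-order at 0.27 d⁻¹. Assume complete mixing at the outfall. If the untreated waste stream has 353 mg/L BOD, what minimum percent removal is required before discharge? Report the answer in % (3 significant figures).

70.1 %

110 L/s = 0.11 m³/s.
Travel time to the compliance point: t = 2e+04/0.49 = 4.082e+04 s = 0.4724 d; decay factor exp(−0.27·0.4724) = 0.8802.
So the concentration just after mixing may be at most 5.4/0.8802 = 6.135 mg/L.
Mass balance: 6.135·2.73 = 0.11·Cₑ + 2.62·1.96.
Cₑ = (16.75 − 5.135) / 0.11 = 105.6 mg/L.
Required removal = 1 − 105.6/353 = 70.09 %.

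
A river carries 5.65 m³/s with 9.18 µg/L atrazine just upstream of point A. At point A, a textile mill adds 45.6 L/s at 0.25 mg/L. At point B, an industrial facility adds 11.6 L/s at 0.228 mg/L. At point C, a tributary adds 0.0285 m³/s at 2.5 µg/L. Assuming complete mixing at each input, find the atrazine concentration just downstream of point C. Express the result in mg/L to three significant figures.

9.18 µg/L = 0.00918 mg/L.
45.6 L/s = 0.0456 m³/s.
After input A: C = (5.65·0.00918 + 0.0456·0.25) / 5.696 = 0.01111 mg/L.
11.6 L/s = 0.0116 m³/s.
After input B: C = (5.696·0.01111 + 0.0116·0.228) / 5.707 = 0.01155 mg/L.
2.5 µg/L = 0.0025 mg/L.
After input C: C = (5.707·0.01155 + 0.0285·0.0025) / 5.736 = 0.0115 mg/L.

0.0115 mg/L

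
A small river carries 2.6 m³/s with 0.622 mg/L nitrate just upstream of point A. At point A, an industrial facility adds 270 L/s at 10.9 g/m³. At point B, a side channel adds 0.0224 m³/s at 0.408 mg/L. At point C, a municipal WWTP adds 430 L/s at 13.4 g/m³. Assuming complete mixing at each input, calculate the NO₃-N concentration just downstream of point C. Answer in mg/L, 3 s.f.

3.11 mg/L

270 L/s = 0.27 m³/s.
After input A: C = (2.6·0.622 + 0.27·10.9) / 2.87 = 1.589 mg/L.
After input B: C = (2.87·1.589 + 0.0224·0.408) / 2.892 = 1.58 mg/L.
430 L/s = 0.43 m³/s.
After input C: C = (2.892·1.58 + 0.43·13.4) / 3.322 = 3.11 mg/L.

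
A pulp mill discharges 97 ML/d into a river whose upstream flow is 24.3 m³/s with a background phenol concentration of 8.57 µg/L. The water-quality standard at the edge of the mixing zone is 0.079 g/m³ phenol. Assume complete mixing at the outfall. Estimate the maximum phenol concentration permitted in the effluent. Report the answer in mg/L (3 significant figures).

1.60 mg/L

97 ML/d = 1.123 m³/s.
8.57 µg/L = 0.00857 mg/L.
Mass balance: 0.079·25.42 = 1.123·Cₑ + 24.3·0.00857.
Cₑ = (2.008 − 0.2083) / 1.123 = 1.603 mg/L.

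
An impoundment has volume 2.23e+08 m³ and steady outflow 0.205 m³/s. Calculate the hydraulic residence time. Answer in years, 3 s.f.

34.5 yr

Q = 0.205 m³/s × 3.156e+07 s/yr = 6.469e+06 m³/yr.
Hydraulic residence time τ = V/Q = 2.23e+08/6.469e+06 = 34.47 yr.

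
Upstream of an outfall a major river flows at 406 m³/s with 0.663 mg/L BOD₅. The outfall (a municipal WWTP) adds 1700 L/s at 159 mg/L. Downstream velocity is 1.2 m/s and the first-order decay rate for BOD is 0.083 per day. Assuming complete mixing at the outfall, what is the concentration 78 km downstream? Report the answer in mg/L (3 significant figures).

1700 L/s = 1.7 m³/s.
After complete mixing, C₀ = (1.7·159 + 406·0.663) / 407.7 = 1.323 mg/L.
Travel time t = 7.8e+04 m / 1.2 m/s = 6.5e+04 s = 0.7523 d.
C = 1.323·exp(−0.083·0.7523) = 1.323·0.9395 = 1.243 mg/L.

1.24 mg/L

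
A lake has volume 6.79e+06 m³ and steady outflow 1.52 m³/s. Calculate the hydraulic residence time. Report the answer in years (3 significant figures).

Q = 1.52 m³/s × 3.156e+07 s/yr = 4.797e+07 m³/yr.
Hydraulic residence time τ = V/Q = 6.79e+06/4.797e+07 = 0.1416 yr.

0.142 yr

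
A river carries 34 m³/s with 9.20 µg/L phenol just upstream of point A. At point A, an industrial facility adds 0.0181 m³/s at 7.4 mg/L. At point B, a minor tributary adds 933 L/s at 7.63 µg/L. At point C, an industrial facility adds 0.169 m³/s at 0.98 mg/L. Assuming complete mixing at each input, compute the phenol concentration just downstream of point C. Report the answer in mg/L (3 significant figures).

0.0176 mg/L

9.20 µg/L = 0.0092 mg/L.
After input A: C = (34·0.0092 + 0.0181·7.4) / 34.02 = 0.01313 mg/L.
933 L/s = 0.933 m³/s.
7.63 µg/L = 0.00763 mg/L.
After input B: C = (34.02·0.01313 + 0.933·0.00763) / 34.95 = 0.01299 mg/L.
After input C: C = (34.95·0.01299 + 0.169·0.98) / 35.12 = 0.01764 mg/L.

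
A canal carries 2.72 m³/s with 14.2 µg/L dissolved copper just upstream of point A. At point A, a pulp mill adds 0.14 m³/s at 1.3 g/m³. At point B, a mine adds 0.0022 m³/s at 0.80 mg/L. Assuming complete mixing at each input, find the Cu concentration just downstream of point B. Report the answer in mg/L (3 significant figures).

14.2 µg/L = 0.0142 mg/L.
After input A: C = (2.72·0.0142 + 0.14·1.3) / 2.86 = 0.07714 mg/L.
After input B: C = (2.86·0.07714 + 0.0022·0.8) / 2.862 = 0.0777 mg/L.

0.0777 mg/L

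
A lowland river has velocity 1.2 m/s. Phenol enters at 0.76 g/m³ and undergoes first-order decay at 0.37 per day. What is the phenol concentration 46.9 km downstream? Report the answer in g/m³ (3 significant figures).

0.643 g/m³

Travel time t = 46.9 km / 1.2 m/s = 4.69e+04/1.2 = 3.908e+04 s = 0.4524 d.
First-order decay: C = 0.76·exp(−0.37·0.4524) = 0.76·0.8459 = 0.6429 g/m³.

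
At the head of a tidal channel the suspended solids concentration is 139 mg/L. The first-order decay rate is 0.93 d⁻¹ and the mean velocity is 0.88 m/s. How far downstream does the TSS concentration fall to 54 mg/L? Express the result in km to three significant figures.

From C = C₀·e^(−kt), t = ln(C₀/C)/k = ln(139/54)/0.93 = 0.9455/0.93 = 1.017 d.
Distance = v·t = 0.88 m/s × 8.784e+04 s = 7.73e+04 m = 77.3 km.

77.3 km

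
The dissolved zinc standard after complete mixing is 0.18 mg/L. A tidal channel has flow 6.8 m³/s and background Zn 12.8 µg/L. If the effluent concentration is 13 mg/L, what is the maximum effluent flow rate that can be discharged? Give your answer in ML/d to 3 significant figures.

12.8 µg/L = 0.0128 mg/L.
Mass balance at complete mixing: C_std·(Q_w + Q_r) = Q_w·C_e + Q_r·C_b.
Rearranging, Q_w = Q_r·(C_std − C_b)/(C_e − C_std) = 6.8·(0.18 − 0.0128) / (13 − 0.18) = 0.08869 m³/s.
= 7.663 ML/d.

7.66 ML/d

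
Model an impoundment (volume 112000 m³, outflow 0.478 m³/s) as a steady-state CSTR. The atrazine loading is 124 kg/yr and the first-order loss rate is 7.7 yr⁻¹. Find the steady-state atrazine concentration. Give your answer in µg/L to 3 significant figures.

7.78 µg/L

Outflow Q = 0.478 m³/s × 3.156e+07 s/yr = 1.508e+07 m³/yr.
Steady-state CSTR mass balance: W = Q·C + k·V·C, so C = W/(Q + kV).
Q + kV = 1.508e+07 + 7.7·112000 = 1.595e+07 m³/yr.
C = 124/1.595e+07 = 7.776e-06 kg/m³ = 0.007776 mg/L = 7.776 µg/L.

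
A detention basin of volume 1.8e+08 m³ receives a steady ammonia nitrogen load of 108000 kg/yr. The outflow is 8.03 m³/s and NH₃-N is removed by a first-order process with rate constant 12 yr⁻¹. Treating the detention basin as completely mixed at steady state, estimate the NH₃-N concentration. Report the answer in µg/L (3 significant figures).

44.8 µg/L

Outflow Q = 8.03 m³/s × 3.156e+07 s/yr = 2.534e+08 m³/yr.
Steady-state CSTR mass balance: W = Q·C + k·V·C, so C = W/(Q + kV).
Q + kV = 2.534e+08 + 12·1.8e+08 = 2.413e+09 m³/yr.
C = 108000/2.413e+09 = 4.475e-05 kg/m³ = 0.04475 mg/L = 44.75 µg/L.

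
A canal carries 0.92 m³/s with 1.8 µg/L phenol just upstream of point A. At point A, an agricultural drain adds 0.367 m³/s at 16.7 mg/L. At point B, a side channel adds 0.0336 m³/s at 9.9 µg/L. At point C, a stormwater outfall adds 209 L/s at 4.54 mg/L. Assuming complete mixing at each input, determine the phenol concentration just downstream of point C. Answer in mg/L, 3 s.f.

4.63 mg/L

1.8 µg/L = 0.0018 mg/L.
After input A: C = (0.92·0.0018 + 0.367·16.7) / 1.287 = 4.763 mg/L.
9.9 µg/L = 0.0099 mg/L.
After input B: C = (1.287·4.763 + 0.0336·0.0099) / 1.321 = 4.643 mg/L.
209 L/s = 0.209 m³/s.
After input C: C = (1.321·4.643 + 0.209·4.54) / 1.53 = 4.628 mg/L.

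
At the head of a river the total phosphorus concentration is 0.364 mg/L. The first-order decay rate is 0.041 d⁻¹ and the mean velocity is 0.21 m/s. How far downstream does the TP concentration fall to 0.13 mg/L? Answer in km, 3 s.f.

456 km

From C = C₀·e^(−kt), t = ln(C₀/C)/k = ln(0.364/0.13)/0.041 = 1.03/0.041 = 25.11 d.
Distance = v·t = 0.21 m/s × 2.17e+06 s = 4.556e+05 m = 455.6 km.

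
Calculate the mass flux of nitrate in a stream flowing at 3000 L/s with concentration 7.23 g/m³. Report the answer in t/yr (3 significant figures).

684 t/yr

3000 L/s = 3 m³/s.
Mass flux = Q·C = 3 m³/s × 7.23 g/m³ = 21.69 g/s.
= 21.69 g/s × 31.56 = 684.5 t/yr.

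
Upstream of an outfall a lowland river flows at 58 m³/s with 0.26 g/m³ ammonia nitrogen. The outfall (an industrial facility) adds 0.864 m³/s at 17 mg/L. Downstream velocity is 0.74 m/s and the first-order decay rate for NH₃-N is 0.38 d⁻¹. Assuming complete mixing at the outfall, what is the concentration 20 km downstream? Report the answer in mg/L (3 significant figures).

0.449 mg/L

After complete mixing, C₀ = (0.864·17 + 58·0.26) / 58.86 = 0.5057 mg/L.
Travel time t = 2e+04 m / 0.74 m/s = 2.703e+04 s = 0.3128 d.
C = 0.5057·exp(−0.38·0.3128) = 0.5057·0.8879 = 0.449 mg/L.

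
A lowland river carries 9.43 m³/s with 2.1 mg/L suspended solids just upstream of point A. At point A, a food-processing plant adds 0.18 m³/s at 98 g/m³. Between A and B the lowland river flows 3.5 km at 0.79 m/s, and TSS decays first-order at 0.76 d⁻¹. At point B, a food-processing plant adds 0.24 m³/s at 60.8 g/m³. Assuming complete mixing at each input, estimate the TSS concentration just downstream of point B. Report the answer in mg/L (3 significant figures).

5.14 mg/L

After input A: C = (9.43·2.1 + 0.18·98) / 9.61 = 3.896 mg/L.
Over the 3.5 km reach to input B (t = 4430 s = 0.05128 d), decay gives C = 3.896·exp(−0.76·0.05128) = 3.747 mg/L.
After input B: C = (9.61·3.747 + 0.24·60.8) / 9.85 = 5.137 mg/L.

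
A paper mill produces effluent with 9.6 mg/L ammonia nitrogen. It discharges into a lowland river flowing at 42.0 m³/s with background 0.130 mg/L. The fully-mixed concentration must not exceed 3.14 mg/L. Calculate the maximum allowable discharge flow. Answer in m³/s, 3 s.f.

19.6 m³/s

Mass balance at complete mixing: C_std·(Q_w + Q_r) = Q_w·C_e + Q_r·C_b.
Rearranging, Q_w = Q_r·(C_std − C_b)/(C_e − C_std) = 42.0·(3.14 − 0.13) / (9.6 − 3.14) = 19.57 m³/s.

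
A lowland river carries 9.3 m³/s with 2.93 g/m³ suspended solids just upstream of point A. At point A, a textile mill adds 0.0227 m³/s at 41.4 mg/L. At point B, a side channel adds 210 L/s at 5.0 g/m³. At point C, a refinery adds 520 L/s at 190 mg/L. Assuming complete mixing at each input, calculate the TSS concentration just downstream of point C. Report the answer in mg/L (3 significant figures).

12.7 mg/L

After input A: C = (9.3·2.93 + 0.0227·41.4) / 9.323 = 3.024 mg/L.
210 L/s = 0.21 m³/s.
After input B: C = (9.323·3.024 + 0.21·5) / 9.533 = 3.067 mg/L.
520 L/s = 0.52 m³/s.
After input C: C = (9.533·3.067 + 0.52·190) / 10.05 = 12.74 mg/L.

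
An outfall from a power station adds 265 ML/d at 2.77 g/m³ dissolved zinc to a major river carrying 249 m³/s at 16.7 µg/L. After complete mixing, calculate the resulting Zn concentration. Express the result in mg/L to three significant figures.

0.0502 mg/L

265 ML/d = 3.067 m³/s.
16.7 µg/L = 0.0167 mg/L.
Conservation of mass across the mixing zone: C = (3.067·2.77 + 249·0.0167) / (3.067 + 249) = 12.65/252.1 = 0.0502 mg/L.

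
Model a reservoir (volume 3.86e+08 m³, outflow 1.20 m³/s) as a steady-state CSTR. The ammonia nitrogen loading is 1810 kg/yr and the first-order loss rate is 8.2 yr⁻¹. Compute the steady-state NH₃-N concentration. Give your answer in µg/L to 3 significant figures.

0.565 µg/L

Outflow Q = 1.20 m³/s × 3.156e+07 s/yr = 3.787e+07 m³/yr.
Steady-state CSTR mass balance: W = Q·C + k·V·C, so C = W/(Q + kV).
Q + kV = 3.787e+07 + 8.2·3.86e+08 = 3.203e+09 m³/yr.
C = 1810/3.203e+09 = 5.651e-07 kg/m³ = 0.0005651 mg/L = 0.5651 µg/L.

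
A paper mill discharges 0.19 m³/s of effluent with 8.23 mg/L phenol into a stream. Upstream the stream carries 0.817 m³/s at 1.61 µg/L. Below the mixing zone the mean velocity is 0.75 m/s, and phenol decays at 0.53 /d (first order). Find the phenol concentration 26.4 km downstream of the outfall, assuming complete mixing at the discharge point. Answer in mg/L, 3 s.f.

1.61 µg/L = 0.00161 mg/L.
After complete mixing, C₀ = (0.19·8.23 + 0.817·0.00161) / 1.007 = 1.554 mg/L.
Travel time t = 2.64e+04 m / 0.75 m/s = 3.52e+04 s = 0.4074 d.
C = 1.554·exp(−0.53·0.4074) = 1.554·0.8058 = 1.252 mg/L.

1.25 mg/L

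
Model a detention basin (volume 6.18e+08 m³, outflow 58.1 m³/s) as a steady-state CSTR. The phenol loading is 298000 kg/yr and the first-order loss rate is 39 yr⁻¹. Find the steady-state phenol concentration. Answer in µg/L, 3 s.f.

Outflow Q = 58.1 m³/s × 3.156e+07 s/yr = 1.833e+09 m³/yr.
Steady-state CSTR mass balance: W = Q·C + k·V·C, so C = W/(Q + kV).
Q + kV = 1.833e+09 + 39·6.18e+08 = 2.594e+10 m³/yr.
C = 298000/2.594e+10 = 1.149e-05 kg/m³ = 0.01149 mg/L = 11.49 µg/L.

11.5 µg/L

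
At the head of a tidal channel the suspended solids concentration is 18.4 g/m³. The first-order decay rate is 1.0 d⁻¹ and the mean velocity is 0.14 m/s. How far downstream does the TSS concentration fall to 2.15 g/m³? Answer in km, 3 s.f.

From C = C₀·e^(−kt), t = ln(C₀/C)/k = ln(18.4/2.15)/1.0 = 2.147/1.0 = 2.147 d.
Distance = v·t = 0.14 m/s × 1.855e+05 s = 2.597e+04 m = 25.97 km.

26.0 km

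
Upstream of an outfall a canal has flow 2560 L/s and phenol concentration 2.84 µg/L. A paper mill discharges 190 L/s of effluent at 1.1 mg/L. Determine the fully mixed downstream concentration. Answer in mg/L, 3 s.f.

0.0786 mg/L

190 L/s = 0.19 m³/s.
2560 L/s = 2.56 m³/s.
2.84 µg/L = 0.00284 mg/L.
By mass balance at complete mixing, C = (0.19·1.1 + 2.56·0.00284) / (0.19 + 2.56) = 0.2163/2.75 = 0.07864 mg/L.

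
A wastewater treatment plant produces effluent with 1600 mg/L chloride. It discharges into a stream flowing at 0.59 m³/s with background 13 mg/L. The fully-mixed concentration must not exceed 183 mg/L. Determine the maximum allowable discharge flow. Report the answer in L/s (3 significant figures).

Mass balance at complete mixing: C_std·(Q_w + Q_r) = Q_w·C_e + Q_r·C_b.
Rearranging, Q_w = Q_r·(C_std − C_b)/(C_e − C_std) = 0.59·(183 − 13) / (1600 − 183) = 0.07078 m³/s.
= 70.78 L/s.

70.8 L/s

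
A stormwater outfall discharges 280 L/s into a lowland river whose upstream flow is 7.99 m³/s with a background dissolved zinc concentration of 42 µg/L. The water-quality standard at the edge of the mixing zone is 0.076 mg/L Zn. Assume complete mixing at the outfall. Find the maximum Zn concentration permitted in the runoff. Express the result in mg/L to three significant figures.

1.05 mg/L

280 L/s = 0.28 m³/s.
42 µg/L = 0.042 mg/L.
Mass balance: 0.076·8.27 = 0.28·Cₑ + 7.99·0.042.
Cₑ = (0.6285 − 0.3356) / 0.28 = 1.046 mg/L.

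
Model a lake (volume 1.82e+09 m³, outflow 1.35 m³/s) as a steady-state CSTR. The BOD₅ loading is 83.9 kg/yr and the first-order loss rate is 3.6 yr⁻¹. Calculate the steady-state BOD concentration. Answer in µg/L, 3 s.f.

Outflow Q = 1.35 m³/s × 3.156e+07 s/yr = 4.26e+07 m³/yr.
Steady-state CSTR mass balance: W = Q·C + k·V·C, so C = W/(Q + kV).
Q + kV = 4.26e+07 + 3.6·1.82e+09 = 6.595e+09 m³/yr.
C = 83.9/6.595e+09 = 1.272e-08 kg/m³ = 1.272e-05 mg/L = 0.01272 µg/L.

0.0127 µg/L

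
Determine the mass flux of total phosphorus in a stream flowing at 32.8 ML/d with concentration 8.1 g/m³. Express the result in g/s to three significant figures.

32.8 ML/d = 0.3796 m³/s.
Mass flux = Q·C = 0.3796 m³/s × 8.1 g/m³ = 3.075 g/s.

3.07 g/s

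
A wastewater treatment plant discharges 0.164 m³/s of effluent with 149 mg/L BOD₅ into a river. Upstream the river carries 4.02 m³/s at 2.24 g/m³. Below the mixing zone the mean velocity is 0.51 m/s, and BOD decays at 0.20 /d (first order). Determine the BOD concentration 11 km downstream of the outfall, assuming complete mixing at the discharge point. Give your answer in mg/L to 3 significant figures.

After complete mixing, C₀ = (0.164·149 + 4.02·2.24) / 4.184 = 7.993 mg/L.
Travel time t = 1.1e+04 m / 0.51 m/s = 2.157e+04 s = 0.2496 d.
C = 7.993·exp(−0.20·0.2496) = 7.993·0.9513 = 7.603 mg/L.

7.60 mg/L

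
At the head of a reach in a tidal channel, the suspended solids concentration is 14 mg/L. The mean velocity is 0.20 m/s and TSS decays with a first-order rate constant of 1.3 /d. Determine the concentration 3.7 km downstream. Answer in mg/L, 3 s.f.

10.6 mg/L

Travel time t = 3.7 km / 0.20 m/s = 3700/0.20 = 1.85e+04 s = 0.2141 d.
First-order decay: C = 14·exp(−1.3·0.2141) = 14·0.757 = 10.6 mg/L.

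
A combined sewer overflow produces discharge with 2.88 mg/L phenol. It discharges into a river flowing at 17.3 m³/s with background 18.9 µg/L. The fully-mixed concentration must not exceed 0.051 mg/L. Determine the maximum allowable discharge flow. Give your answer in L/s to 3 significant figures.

18.9 µg/L = 0.0189 mg/L.
Mass balance at complete mixing: C_std·(Q_w + Q_r) = Q_w·C_e + Q_r·C_b.
Rearranging, Q_w = Q_r·(C_std − C_b)/(C_e − C_std) = 17.3·(0.051 − 0.0189) / (2.88 − 0.051) = 0.1963 m³/s.
= 196.3 L/s.

196 L/s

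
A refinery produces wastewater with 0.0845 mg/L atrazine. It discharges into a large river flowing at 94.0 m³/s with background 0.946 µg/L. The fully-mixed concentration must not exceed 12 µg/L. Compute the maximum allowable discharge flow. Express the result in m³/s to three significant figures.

0.946 µg/L = 0.000946 mg/L.
12 µg/L = 0.012 mg/L.
Mass balance at complete mixing: C_std·(Q_w + Q_r) = Q_w·C_e + Q_r·C_b.
Rearranging, Q_w = Q_r·(C_std − C_b)/(C_e − C_std) = 94.0·(0.012 − 0.000946) / (0.0845 − 0.012) = 14.33 m³/s.

14.3 m³/s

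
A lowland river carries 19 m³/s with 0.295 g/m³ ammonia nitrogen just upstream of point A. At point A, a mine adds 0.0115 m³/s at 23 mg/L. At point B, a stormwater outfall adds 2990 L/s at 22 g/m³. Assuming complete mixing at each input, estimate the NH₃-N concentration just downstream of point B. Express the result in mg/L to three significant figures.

3.26 mg/L

After input A: C = (19·0.295 + 0.0115·23) / 19.01 = 0.3087 mg/L.
2990 L/s = 2.99 m³/s.
After input B: C = (19.01·0.3087 + 2.99·22) / 22 = 3.257 mg/L.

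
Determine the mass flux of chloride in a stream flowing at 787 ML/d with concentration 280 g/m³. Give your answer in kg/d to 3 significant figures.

220000 kg/d

787 ML/d = 9.109 m³/s.
Mass flux = Q·C = 9.109 m³/s × 280 g/m³ = 2550 g/s.
= 2550 g/s × 86.4 = 2.204e+05 kg/d.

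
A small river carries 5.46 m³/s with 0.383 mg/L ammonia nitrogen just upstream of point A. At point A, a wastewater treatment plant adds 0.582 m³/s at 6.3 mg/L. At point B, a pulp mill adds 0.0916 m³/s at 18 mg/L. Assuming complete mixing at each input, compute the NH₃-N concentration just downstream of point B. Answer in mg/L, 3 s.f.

1.21 mg/L

After input A: C = (5.46·0.383 + 0.582·6.3) / 6.042 = 0.953 mg/L.
After input B: C = (6.042·0.953 + 0.0916·18) / 6.134 = 1.208 mg/L.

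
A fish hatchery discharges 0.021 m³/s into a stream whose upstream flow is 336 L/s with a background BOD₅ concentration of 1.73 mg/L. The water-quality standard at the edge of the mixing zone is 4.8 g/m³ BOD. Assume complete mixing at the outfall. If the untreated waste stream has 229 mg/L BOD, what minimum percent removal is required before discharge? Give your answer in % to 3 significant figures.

336 L/s = 0.336 m³/s.
Mass balance: 4.8·0.357 = 0.021·Cₑ + 0.336·1.73.
Cₑ = (1.714 − 0.5813) / 0.021 = 53.92 mg/L.
Required removal = 1 − 53.92/229 = 76.45 %.

76.5 %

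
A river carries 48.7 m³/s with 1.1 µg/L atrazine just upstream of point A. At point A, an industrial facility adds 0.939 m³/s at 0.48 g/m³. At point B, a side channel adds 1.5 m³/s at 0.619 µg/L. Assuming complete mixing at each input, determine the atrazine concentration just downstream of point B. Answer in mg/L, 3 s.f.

0.00988 mg/L

1.1 µg/L = 0.0011 mg/L.
After input A: C = (48.7·0.0011 + 0.939·0.48) / 49.64 = 0.01016 mg/L.
0.619 µg/L = 0.000619 mg/L.
After input B: C = (49.64·0.01016 + 1.5·0.000619) / 51.14 = 0.009879 mg/L.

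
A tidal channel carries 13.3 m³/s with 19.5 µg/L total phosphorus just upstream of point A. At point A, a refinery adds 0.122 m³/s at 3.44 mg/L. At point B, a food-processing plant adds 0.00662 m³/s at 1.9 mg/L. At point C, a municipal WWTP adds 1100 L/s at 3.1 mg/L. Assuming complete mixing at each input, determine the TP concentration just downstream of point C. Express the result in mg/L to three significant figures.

19.5 µg/L = 0.0195 mg/L.
After input A: C = (13.3·0.0195 + 0.122·3.44) / 13.42 = 0.05059 mg/L.
After input B: C = (13.42·0.05059 + 0.00662·1.9) / 13.43 = 0.0515 mg/L.
1100 L/s = 1.1 m³/s.
After input C: C = (13.43·0.0515 + 1.1·3.1) / 14.53 = 0.2823 mg/L.

0.282 mg/L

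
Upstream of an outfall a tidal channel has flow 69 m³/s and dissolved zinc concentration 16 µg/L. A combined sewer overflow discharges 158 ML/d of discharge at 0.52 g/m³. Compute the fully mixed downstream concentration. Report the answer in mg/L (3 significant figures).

158 ML/d = 1.829 m³/s.
16 µg/L = 0.016 mg/L.
Flow-weighted mixing gives C = (1.829·0.52 + 69·0.016) / (1.829 + 69) = 2.055/70.83 = 0.02901 mg/L.

0.0290 mg/L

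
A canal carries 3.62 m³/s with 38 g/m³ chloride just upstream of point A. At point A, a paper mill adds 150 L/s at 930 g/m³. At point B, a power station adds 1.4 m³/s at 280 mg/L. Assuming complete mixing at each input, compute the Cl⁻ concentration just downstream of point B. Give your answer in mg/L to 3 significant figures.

150 L/s = 0.15 m³/s.
After input A: C = (3.62·38 + 0.15·930) / 3.77 = 73.49 mg/L.
After input B: C = (3.77·73.49 + 1.4·280) / 5.17 = 129.4 mg/L.

129 mg/L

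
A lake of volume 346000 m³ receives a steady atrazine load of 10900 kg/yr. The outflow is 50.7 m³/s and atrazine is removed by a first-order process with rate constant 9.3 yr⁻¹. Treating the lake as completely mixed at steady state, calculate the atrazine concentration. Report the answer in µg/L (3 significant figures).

6.80 µg/L

Outflow Q = 50.7 m³/s × 3.156e+07 s/yr = 1.6e+09 m³/yr.
Steady-state CSTR mass balance: W = Q·C + k·V·C, so C = W/(Q + kV).
Q + kV = 1.6e+09 + 9.3·346000 = 1.603e+09 m³/yr.
C = 10900/1.603e+09 = 6.799e-06 kg/m³ = 0.006799 mg/L = 6.799 µg/L.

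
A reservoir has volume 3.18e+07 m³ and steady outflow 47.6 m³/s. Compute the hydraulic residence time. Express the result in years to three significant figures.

0.0212 yr

Q = 47.6 m³/s × 3.156e+07 s/yr = 1.502e+09 m³/yr.
Hydraulic residence time τ = V/Q = 3.18e+07/1.502e+09 = 0.02117 yr.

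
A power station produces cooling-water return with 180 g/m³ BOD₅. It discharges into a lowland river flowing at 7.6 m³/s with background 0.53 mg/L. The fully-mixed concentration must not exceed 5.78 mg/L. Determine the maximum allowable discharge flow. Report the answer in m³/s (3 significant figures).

0.229 m³/s

Mass balance at complete mixing: C_std·(Q_w + Q_r) = Q_w·C_e + Q_r·C_b.
Rearranging, Q_w = Q_r·(C_std − C_b)/(C_e − C_std) = 7.6·(5.78 − 0.53) / (180 − 5.78) = 0.229 m³/s.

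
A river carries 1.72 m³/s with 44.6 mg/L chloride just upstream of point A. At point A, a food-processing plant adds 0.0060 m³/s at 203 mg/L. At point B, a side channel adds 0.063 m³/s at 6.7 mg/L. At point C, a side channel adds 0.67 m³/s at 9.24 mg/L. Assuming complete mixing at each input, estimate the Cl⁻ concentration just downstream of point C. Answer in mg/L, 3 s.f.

After input A: C = (1.72·44.6 + 0.006·203) / 1.726 = 45.15 mg/L.
After input B: C = (1.726·45.15 + 0.063·6.7) / 1.789 = 43.8 mg/L.
After input C: C = (1.789·43.8 + 0.67·9.24) / 2.459 = 34.38 mg/L.

34.4 mg/L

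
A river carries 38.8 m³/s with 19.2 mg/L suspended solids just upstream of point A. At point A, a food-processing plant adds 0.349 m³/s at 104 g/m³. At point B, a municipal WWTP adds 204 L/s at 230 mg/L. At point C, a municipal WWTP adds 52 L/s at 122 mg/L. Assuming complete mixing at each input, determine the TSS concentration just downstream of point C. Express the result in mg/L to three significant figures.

21.2 mg/L

After input A: C = (38.8·19.2 + 0.349·104) / 39.15 = 19.96 mg/L.
204 L/s = 0.204 m³/s.
After input B: C = (39.15·19.96 + 0.204·230) / 39.35 = 21.04 mg/L.
52 L/s = 0.052 m³/s.
After input C: C = (39.35·21.04 + 0.052·122) / 39.4 = 21.18 mg/L.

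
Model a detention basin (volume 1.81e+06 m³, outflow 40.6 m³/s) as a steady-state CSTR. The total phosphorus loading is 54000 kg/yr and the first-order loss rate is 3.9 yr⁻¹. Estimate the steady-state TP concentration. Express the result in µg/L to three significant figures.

41.9 µg/L

Outflow Q = 40.6 m³/s × 3.156e+07 s/yr = 1.281e+09 m³/yr.
Steady-state CSTR mass balance: W = Q·C + k·V·C, so C = W/(Q + kV).
Q + kV = 1.281e+09 + 3.9·1.81e+06 = 1.288e+09 m³/yr.
C = 54000/1.288e+09 = 4.192e-05 kg/m³ = 0.04192 mg/L = 41.92 µg/L.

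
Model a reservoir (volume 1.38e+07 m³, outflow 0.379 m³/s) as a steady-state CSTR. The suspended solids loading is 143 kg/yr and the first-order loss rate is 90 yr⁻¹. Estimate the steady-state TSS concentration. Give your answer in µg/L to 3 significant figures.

Outflow Q = 0.379 m³/s × 3.156e+07 s/yr = 1.196e+07 m³/yr.
Steady-state CSTR mass balance: W = Q·C + k·V·C, so C = W/(Q + kV).
Q + kV = 1.196e+07 + 90·1.38e+07 = 1.254e+09 m³/yr.
C = 143/1.254e+09 = 1.14e-07 kg/m³ = 0.000114 mg/L = 0.114 µg/L.

0.114 µg/L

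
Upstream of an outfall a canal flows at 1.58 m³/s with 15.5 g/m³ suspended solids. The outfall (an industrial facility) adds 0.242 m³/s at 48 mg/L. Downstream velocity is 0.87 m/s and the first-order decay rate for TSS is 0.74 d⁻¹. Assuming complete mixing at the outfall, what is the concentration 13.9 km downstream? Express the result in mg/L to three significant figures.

17.3 mg/L

After complete mixing, C₀ = (0.242·48 + 1.58·15.5) / 1.822 = 19.82 mg/L.
Travel time t = 1.39e+04 m / 0.87 m/s = 1.598e+04 s = 0.1849 d.
C = 19.82·exp(−0.74·0.1849) = 19.82·0.8721 = 17.28 mg/L.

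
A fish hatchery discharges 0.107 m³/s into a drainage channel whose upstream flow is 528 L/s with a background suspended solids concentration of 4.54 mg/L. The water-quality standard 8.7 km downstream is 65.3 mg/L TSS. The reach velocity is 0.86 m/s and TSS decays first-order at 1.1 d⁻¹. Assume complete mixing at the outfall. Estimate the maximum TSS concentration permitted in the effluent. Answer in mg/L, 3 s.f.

528 L/s = 0.528 m³/s.
Travel time to the compliance point: t = 8700/0.86 = 1.012e+04 s = 0.1171 d; decay factor exp(−1.1·0.1171) = 0.8792.
So the concentration just after mixing may be at most 65.3/0.8792 = 74.28 mg/L.
Mass balance: 74.28·0.635 = 0.107·Cₑ + 0.528·4.54.
Cₑ = (47.17 − 2.397) / 0.107 = 418.4 mg/L.

418 mg/L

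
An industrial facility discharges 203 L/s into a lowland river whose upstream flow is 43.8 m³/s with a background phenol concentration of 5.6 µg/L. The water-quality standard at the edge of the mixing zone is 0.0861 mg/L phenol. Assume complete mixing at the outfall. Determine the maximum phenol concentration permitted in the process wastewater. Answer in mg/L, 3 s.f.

17.5 mg/L

203 L/s = 0.203 m³/s.
5.6 µg/L = 0.0056 mg/L.
Mass balance: 0.0861·44 = 0.203·Cₑ + 43.8·0.0056.
Cₑ = (3.789 − 0.2453) / 0.203 = 17.46 mg/L.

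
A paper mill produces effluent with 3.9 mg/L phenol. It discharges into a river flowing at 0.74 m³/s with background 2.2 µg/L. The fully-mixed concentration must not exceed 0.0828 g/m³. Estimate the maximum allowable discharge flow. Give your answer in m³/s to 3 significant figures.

0.0156 m³/s

2.2 µg/L = 0.0022 mg/L.
Mass balance at complete mixing: C_std·(Q_w + Q_r) = Q_w·C_e + Q_r·C_b.
Rearranging, Q_w = Q_r·(C_std − C_b)/(C_e − C_std) = 0.74·(0.0828 − 0.0022) / (3.9 − 0.0828) = 0.01563 m³/s.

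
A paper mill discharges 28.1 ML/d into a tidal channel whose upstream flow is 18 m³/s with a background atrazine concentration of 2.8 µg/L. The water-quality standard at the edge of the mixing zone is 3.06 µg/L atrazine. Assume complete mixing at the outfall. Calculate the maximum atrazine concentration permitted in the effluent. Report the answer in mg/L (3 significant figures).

28.1 ML/d = 0.3252 m³/s.
2.8 µg/L = 0.0028 mg/L.
3.06 µg/L = 0.00306 mg/L.
Mass balance: 0.00306·18.33 = 0.3252·Cₑ + 18·0.0028.
Cₑ = (0.05608 − 0.0504) / 0.3252 = 0.01745 mg/L.

0.0174 mg/L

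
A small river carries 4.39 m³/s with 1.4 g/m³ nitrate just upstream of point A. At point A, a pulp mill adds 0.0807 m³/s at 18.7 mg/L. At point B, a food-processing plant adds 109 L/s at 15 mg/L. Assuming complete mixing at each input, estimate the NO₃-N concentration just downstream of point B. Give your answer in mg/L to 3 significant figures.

After input A: C = (4.39·1.4 + 0.0807·18.7) / 4.471 = 1.712 mg/L.
109 L/s = 0.109 m³/s.
After input B: C = (4.471·1.712 + 0.109·15) / 4.58 = 2.029 mg/L.

2.03 mg/L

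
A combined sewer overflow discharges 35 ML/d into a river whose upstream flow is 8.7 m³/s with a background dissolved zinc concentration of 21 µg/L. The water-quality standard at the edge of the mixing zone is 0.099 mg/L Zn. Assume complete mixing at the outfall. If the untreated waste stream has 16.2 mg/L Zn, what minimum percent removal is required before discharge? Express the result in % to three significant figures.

35 ML/d = 0.4051 m³/s.
21 µg/L = 0.021 mg/L.
Mass balance: 0.099·9.105 = 0.4051·Cₑ + 8.7·0.021.
Cₑ = (0.9014 − 0.1827) / 0.4051 = 1.774 mg/L.
Required removal = 1 − 1.774/16.2 = 89.05 %.

89.0 %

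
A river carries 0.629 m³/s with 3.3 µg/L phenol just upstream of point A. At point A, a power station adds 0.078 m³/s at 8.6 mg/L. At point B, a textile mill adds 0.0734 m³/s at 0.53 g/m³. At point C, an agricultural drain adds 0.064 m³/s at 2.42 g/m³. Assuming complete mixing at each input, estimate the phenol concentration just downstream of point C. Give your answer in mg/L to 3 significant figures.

3.3 µg/L = 0.0033 mg/L.
After input A: C = (0.629·0.0033 + 0.078·8.6) / 0.707 = 0.9517 mg/L.
After input B: C = (0.707·0.9517 + 0.0734·0.53) / 0.7804 = 0.9121 mg/L.
After input C: C = (0.7804·0.9121 + 0.064·2.42) / 0.8444 = 1.026 mg/L.

1.03 mg/L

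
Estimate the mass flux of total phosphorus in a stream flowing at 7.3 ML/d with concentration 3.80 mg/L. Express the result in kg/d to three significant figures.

7.3 ML/d = 0.08449 m³/s.
Mass flux = Q·C = 0.08449 m³/s × 3.8 g/m³ = 0.3211 g/s.
= 0.3211 g/s × 86.4 = 27.74 kg/d.

27.7 kg/d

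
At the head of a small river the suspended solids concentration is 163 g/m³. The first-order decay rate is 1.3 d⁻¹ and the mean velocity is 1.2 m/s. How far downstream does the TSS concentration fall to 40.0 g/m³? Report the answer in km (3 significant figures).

From C = C₀·e^(−kt), t = ln(C₀/C)/k = ln(163/40.0)/1.3 = 1.405/1.3 = 1.081 d.
Distance = v·t = 1.2 m/s × 9.337e+04 s = 1.12e+05 m = 112 km.

112 km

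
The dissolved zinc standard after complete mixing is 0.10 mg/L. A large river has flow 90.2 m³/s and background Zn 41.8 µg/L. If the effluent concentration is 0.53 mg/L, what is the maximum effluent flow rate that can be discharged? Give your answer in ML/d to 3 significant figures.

41.8 µg/L = 0.0418 mg/L.
Mass balance at complete mixing: C_std·(Q_w + Q_r) = Q_w·C_e + Q_r·C_b.
Rearranging, Q_w = Q_r·(C_std − C_b)/(C_e − C_std) = 90.2·(0.1 − 0.0418) / (0.53 − 0.1) = 12.21 m³/s.
= 1055 ML/d.

1050 ML/d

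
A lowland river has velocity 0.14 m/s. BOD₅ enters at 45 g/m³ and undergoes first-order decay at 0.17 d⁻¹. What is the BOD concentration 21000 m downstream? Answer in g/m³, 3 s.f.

Travel time t = 21000 m / 0.14 m/s = 2.1e+04/0.14 = 1.5e+05 s = 1.736 d.
First-order decay: C = 45·exp(−0.17·1.736) = 45·0.7444 = 33.5 g/m³.

33.5 g/m³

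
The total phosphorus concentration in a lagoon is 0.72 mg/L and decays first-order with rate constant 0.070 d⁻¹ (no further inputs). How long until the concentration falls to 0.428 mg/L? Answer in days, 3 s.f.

t = ln(C₀/C)/k = ln(0.72/0.428)/0.070 = 0.5201/0.070 = 7.43 d.

7.43 d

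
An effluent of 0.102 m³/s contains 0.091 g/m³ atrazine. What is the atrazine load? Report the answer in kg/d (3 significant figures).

Mass flux = Q·C = 0.102 m³/s × 0.091 g/m³ = 0.009282 g/s.
= 0.009282 g/s × 86.4 = 0.802 kg/d.

0.802 kg/d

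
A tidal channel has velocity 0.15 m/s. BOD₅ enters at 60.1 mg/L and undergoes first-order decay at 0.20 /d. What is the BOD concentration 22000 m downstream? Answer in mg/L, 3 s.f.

Travel time t = 22000 m / 0.15 m/s = 2.2e+04/0.15 = 1.467e+05 s = 1.698 d.
First-order decay: C = 60.1·exp(−0.20·1.698) = 60.1·0.7121 = 42.8 mg/L.

42.8 mg/L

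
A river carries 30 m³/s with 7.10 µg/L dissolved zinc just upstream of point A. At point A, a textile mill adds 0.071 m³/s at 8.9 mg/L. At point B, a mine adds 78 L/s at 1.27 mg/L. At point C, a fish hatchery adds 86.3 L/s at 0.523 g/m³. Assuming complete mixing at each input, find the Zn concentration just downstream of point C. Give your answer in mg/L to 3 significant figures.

0.0327 mg/L

7.10 µg/L = 0.0071 mg/L.
After input A: C = (30·0.0071 + 0.071·8.9) / 30.07 = 0.0281 mg/L.
78 L/s = 0.078 m³/s.
After input B: C = (30.07·0.0281 + 0.078·1.27) / 30.15 = 0.03131 mg/L.
86.3 L/s = 0.0863 m³/s.
After input C: C = (30.15·0.03131 + 0.0863·0.523) / 30.24 = 0.03271 mg/L.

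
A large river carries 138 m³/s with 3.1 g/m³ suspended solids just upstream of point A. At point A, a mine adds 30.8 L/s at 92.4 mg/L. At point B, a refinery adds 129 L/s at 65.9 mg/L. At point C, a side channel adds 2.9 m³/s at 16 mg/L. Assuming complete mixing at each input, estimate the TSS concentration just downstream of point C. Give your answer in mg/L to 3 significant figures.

3.44 mg/L

30.8 L/s = 0.0308 m³/s.
After input A: C = (138·3.1 + 0.0308·92.4) / 138 = 3.12 mg/L.
129 L/s = 0.129 m³/s.
After input B: C = (138·3.12 + 0.129·65.9) / 138.2 = 3.179 mg/L.
After input C: C = (138.2·3.179 + 2.9·16) / 141.1 = 3.442 mg/L.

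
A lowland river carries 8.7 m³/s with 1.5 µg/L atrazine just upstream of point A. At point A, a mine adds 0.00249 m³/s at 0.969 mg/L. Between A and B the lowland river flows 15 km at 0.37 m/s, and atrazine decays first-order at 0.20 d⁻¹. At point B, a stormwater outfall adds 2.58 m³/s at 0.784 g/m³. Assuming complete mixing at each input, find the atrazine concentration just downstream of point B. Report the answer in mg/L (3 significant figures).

1.5 µg/L = 0.0015 mg/L.
After input A: C = (8.7·0.0015 + 0.00249·0.969) / 8.702 = 0.001777 mg/L.
Over the 15 km reach to input B (t = 4.054e+04 s = 0.4692 d), decay gives C = 0.001777·exp(−0.20·0.4692) = 0.001618 mg/L.
After input B: C = (8.702·0.001618 + 2.58·0.784) / 11.28 = 0.1805 mg/L.

0.181 mg/L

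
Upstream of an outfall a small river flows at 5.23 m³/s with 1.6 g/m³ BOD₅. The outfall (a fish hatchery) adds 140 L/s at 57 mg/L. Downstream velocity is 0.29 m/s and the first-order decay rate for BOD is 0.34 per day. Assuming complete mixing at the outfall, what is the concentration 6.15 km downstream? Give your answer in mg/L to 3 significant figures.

140 L/s = 0.14 m³/s.
After complete mixing, C₀ = (0.14·57 + 5.23·1.6) / 5.37 = 3.044 mg/L.
Travel time t = 6150 m / 0.29 m/s = 2.121e+04 s = 0.2455 d.
C = 3.044·exp(−0.34·0.2455) = 3.044·0.9199 = 2.801 mg/L.

2.80 mg/L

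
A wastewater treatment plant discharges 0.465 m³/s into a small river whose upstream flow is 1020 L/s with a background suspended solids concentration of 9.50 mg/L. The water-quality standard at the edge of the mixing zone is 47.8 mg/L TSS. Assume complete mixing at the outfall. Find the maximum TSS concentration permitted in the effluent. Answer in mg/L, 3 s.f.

132 mg/L

1020 L/s = 1.02 m³/s.
Mass balance: 47.8·1.485 = 0.465·Cₑ + 1.02·9.5.
Cₑ = (70.98 − 9.69) / 0.465 = 131.8 mg/L.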